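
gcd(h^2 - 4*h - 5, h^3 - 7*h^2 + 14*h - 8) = 1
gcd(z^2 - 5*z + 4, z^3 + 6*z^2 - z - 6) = z - 1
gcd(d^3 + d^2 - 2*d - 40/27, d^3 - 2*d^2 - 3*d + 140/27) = d^2 + d/3 - 20/9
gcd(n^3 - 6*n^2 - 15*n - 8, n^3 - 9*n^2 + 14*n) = 1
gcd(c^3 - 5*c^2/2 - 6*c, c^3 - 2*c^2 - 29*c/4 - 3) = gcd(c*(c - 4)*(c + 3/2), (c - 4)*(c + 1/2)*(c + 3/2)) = c^2 - 5*c/2 - 6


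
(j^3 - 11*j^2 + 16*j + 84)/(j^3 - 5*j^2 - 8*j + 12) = (j - 7)/(j - 1)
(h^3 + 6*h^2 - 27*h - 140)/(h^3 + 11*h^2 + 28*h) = (h - 5)/h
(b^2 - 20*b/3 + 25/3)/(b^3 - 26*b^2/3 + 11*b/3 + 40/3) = (b - 5)/(b^2 - 7*b - 8)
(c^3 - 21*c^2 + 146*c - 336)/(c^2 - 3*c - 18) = (c^2 - 15*c + 56)/(c + 3)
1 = 1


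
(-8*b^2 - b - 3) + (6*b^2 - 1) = -2*b^2 - b - 4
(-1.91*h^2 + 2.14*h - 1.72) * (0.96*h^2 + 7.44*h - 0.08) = -1.8336*h^4 - 12.156*h^3 + 14.4232*h^2 - 12.968*h + 0.1376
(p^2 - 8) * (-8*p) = -8*p^3 + 64*p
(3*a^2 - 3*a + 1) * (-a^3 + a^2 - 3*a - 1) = -3*a^5 + 6*a^4 - 13*a^3 + 7*a^2 - 1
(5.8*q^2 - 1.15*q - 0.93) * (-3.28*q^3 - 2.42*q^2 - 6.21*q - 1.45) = -19.024*q^5 - 10.264*q^4 - 30.1846*q^3 + 0.9821*q^2 + 7.4428*q + 1.3485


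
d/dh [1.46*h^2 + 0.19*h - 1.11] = 2.92*h + 0.19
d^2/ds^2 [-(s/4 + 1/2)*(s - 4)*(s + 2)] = -3*s/2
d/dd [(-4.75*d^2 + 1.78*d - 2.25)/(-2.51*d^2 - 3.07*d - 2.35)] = (19.0503*d^2 + 11.03*d - 11.0905)/(6.3001*d^4 + 15.4114*d^3 + 21.2219*d^2 + 14.429*d + 5.5225)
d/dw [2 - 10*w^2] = -20*w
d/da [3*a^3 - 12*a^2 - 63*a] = 9*a^2 - 24*a - 63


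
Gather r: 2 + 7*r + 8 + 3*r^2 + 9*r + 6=3*r^2 + 16*r + 16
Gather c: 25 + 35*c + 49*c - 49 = 84*c - 24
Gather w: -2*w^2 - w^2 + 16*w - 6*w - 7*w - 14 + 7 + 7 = -3*w^2 + 3*w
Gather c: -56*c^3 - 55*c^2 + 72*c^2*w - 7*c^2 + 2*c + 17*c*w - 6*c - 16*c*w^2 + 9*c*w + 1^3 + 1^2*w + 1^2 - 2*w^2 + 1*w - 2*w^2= -56*c^3 + c^2*(72*w - 62) + c*(-16*w^2 + 26*w - 4) - 4*w^2 + 2*w + 2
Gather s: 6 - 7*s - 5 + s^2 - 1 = s^2 - 7*s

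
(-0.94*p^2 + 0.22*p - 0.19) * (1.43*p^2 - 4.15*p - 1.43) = -1.3442*p^4 + 4.2156*p^3 + 0.1595*p^2 + 0.4739*p + 0.2717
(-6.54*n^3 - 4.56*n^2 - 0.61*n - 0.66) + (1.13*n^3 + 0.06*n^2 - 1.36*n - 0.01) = -5.41*n^3 - 4.5*n^2 - 1.97*n - 0.67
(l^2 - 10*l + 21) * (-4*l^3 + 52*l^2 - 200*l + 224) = -4*l^5 + 92*l^4 - 804*l^3 + 3316*l^2 - 6440*l + 4704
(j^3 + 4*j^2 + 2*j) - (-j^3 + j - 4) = 2*j^3 + 4*j^2 + j + 4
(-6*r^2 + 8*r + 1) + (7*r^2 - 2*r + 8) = r^2 + 6*r + 9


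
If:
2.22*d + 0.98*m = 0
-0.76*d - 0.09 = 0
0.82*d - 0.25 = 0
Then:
No Solution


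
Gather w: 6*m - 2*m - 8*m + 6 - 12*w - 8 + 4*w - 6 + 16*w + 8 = -4*m + 8*w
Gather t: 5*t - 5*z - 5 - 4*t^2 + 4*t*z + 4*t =-4*t^2 + t*(4*z + 9) - 5*z - 5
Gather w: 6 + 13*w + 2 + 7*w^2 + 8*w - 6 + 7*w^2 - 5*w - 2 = 14*w^2 + 16*w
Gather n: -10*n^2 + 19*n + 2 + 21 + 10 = -10*n^2 + 19*n + 33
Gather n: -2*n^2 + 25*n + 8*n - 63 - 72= -2*n^2 + 33*n - 135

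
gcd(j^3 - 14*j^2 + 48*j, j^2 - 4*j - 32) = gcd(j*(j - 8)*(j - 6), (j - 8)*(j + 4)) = j - 8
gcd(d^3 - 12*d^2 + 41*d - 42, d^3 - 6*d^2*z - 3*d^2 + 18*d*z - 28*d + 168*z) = d - 7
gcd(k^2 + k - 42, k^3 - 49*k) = k + 7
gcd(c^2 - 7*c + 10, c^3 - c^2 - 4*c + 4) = c - 2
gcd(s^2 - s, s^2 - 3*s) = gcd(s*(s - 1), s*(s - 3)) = s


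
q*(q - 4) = q^2 - 4*q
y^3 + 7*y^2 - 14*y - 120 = (y - 4)*(y + 5)*(y + 6)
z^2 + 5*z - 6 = (z - 1)*(z + 6)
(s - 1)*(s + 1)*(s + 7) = s^3 + 7*s^2 - s - 7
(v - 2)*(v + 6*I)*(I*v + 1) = I*v^3 - 5*v^2 - 2*I*v^2 + 10*v + 6*I*v - 12*I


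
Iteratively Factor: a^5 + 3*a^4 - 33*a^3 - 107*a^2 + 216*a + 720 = (a - 5)*(a^4 + 8*a^3 + 7*a^2 - 72*a - 144) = (a - 5)*(a + 4)*(a^3 + 4*a^2 - 9*a - 36) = (a - 5)*(a + 4)^2*(a^2 - 9) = (a - 5)*(a - 3)*(a + 4)^2*(a + 3)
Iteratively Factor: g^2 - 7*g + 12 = (g - 4)*(g - 3)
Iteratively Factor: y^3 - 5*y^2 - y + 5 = (y + 1)*(y^2 - 6*y + 5) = (y - 5)*(y + 1)*(y - 1)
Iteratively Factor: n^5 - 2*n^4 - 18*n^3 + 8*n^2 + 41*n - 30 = (n + 2)*(n^4 - 4*n^3 - 10*n^2 + 28*n - 15) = (n + 2)*(n + 3)*(n^3 - 7*n^2 + 11*n - 5) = (n - 1)*(n + 2)*(n + 3)*(n^2 - 6*n + 5) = (n - 1)^2*(n + 2)*(n + 3)*(n - 5)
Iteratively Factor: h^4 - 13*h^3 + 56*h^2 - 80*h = (h - 5)*(h^3 - 8*h^2 + 16*h) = h*(h - 5)*(h^2 - 8*h + 16) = h*(h - 5)*(h - 4)*(h - 4)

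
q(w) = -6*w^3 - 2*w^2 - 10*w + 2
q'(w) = -18*w^2 - 4*w - 10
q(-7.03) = 2058.03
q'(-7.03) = -871.46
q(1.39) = -31.88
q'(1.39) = -50.34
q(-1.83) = 50.37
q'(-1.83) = -62.96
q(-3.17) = 204.73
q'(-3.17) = -178.20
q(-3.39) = 246.67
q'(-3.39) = -203.30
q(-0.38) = 5.84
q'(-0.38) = -11.08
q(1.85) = -61.33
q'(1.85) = -79.00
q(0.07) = 1.29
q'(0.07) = -10.37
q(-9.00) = 4304.00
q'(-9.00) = -1432.00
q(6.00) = -1426.00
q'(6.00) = -682.00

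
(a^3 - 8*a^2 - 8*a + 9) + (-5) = a^3 - 8*a^2 - 8*a + 4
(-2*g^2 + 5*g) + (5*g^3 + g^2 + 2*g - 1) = 5*g^3 - g^2 + 7*g - 1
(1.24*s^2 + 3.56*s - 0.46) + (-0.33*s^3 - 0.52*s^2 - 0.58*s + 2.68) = -0.33*s^3 + 0.72*s^2 + 2.98*s + 2.22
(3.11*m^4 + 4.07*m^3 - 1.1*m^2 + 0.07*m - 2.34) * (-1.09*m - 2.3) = -3.3899*m^5 - 11.5893*m^4 - 8.162*m^3 + 2.4537*m^2 + 2.3896*m + 5.382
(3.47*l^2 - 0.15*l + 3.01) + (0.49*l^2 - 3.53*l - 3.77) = 3.96*l^2 - 3.68*l - 0.76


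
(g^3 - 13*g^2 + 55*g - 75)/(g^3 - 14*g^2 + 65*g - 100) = (g - 3)/(g - 4)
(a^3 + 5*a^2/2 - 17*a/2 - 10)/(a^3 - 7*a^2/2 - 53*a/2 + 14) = (2*a^2 - 3*a - 5)/(2*a^2 - 15*a + 7)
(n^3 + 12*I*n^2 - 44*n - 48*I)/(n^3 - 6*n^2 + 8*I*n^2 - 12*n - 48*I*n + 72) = (n + 4*I)/(n - 6)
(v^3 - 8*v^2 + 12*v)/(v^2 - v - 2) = v*(v - 6)/(v + 1)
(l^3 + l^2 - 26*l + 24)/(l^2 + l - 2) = (l^2 + 2*l - 24)/(l + 2)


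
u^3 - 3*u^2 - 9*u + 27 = (u - 3)^2*(u + 3)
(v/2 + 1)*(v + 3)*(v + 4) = v^3/2 + 9*v^2/2 + 13*v + 12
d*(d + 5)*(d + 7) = d^3 + 12*d^2 + 35*d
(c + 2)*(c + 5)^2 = c^3 + 12*c^2 + 45*c + 50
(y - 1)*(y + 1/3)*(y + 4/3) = y^3 + 2*y^2/3 - 11*y/9 - 4/9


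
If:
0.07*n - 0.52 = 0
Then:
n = 7.43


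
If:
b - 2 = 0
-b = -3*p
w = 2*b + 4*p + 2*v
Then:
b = 2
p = 2/3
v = w/2 - 10/3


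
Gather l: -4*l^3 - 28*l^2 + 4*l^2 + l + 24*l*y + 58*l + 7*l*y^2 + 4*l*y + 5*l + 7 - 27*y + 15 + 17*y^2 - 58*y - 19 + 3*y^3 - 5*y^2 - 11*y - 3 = -4*l^3 - 24*l^2 + l*(7*y^2 + 28*y + 64) + 3*y^3 + 12*y^2 - 96*y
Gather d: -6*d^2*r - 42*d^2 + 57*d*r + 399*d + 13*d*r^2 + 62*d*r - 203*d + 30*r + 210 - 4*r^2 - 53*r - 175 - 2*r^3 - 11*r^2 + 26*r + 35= d^2*(-6*r - 42) + d*(13*r^2 + 119*r + 196) - 2*r^3 - 15*r^2 + 3*r + 70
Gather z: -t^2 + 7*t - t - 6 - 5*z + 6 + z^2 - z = -t^2 + 6*t + z^2 - 6*z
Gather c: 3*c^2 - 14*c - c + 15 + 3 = 3*c^2 - 15*c + 18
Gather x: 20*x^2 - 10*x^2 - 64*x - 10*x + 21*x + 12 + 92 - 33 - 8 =10*x^2 - 53*x + 63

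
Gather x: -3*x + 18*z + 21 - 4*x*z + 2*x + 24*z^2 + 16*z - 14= x*(-4*z - 1) + 24*z^2 + 34*z + 7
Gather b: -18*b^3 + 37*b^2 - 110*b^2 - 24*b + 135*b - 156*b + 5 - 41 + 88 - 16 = -18*b^3 - 73*b^2 - 45*b + 36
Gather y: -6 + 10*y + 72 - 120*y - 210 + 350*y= 240*y - 144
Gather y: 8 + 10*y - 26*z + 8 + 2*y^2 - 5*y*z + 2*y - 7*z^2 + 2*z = 2*y^2 + y*(12 - 5*z) - 7*z^2 - 24*z + 16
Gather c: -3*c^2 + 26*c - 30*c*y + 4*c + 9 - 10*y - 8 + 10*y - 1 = -3*c^2 + c*(30 - 30*y)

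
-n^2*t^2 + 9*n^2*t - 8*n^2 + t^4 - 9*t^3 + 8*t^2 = (-n + t)*(n + t)*(t - 8)*(t - 1)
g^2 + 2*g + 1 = (g + 1)^2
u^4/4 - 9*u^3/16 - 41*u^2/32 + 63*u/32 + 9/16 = (u/4 + 1/2)*(u - 3)*(u - 3/2)*(u + 1/4)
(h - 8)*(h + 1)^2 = h^3 - 6*h^2 - 15*h - 8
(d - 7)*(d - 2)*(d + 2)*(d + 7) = d^4 - 53*d^2 + 196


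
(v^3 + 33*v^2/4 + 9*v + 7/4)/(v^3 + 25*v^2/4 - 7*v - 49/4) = (4*v + 1)/(4*v - 7)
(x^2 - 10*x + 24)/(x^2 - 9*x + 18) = (x - 4)/(x - 3)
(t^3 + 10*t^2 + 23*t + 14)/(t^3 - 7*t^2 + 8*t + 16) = (t^2 + 9*t + 14)/(t^2 - 8*t + 16)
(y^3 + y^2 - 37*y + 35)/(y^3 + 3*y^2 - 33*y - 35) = (y - 1)/(y + 1)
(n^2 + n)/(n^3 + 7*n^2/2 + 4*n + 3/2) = 2*n/(2*n^2 + 5*n + 3)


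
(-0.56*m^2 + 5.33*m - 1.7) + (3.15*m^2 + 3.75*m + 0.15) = 2.59*m^2 + 9.08*m - 1.55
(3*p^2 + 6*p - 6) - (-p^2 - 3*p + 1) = 4*p^2 + 9*p - 7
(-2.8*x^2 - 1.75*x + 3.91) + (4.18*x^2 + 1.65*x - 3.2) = 1.38*x^2 - 0.1*x + 0.71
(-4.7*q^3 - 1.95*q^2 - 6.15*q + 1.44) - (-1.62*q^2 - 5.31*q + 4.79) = -4.7*q^3 - 0.33*q^2 - 0.840000000000001*q - 3.35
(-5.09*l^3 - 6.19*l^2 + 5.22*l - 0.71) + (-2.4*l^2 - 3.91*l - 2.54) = -5.09*l^3 - 8.59*l^2 + 1.31*l - 3.25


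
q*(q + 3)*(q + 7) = q^3 + 10*q^2 + 21*q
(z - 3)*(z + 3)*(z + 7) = z^3 + 7*z^2 - 9*z - 63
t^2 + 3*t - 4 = (t - 1)*(t + 4)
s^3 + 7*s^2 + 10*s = s*(s + 2)*(s + 5)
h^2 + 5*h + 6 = (h + 2)*(h + 3)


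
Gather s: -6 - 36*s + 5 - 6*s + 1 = -42*s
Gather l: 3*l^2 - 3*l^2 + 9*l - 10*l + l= 0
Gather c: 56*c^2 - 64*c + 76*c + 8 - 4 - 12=56*c^2 + 12*c - 8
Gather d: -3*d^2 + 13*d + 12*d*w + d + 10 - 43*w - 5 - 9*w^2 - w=-3*d^2 + d*(12*w + 14) - 9*w^2 - 44*w + 5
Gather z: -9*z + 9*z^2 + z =9*z^2 - 8*z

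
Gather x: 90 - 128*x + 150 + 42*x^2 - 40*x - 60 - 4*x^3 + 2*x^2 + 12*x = -4*x^3 + 44*x^2 - 156*x + 180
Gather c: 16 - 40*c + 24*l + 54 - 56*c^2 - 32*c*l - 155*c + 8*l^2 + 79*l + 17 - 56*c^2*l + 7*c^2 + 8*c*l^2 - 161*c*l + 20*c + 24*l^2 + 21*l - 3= c^2*(-56*l - 49) + c*(8*l^2 - 193*l - 175) + 32*l^2 + 124*l + 84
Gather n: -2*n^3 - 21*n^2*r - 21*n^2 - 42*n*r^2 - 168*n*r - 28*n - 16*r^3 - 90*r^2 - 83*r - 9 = -2*n^3 + n^2*(-21*r - 21) + n*(-42*r^2 - 168*r - 28) - 16*r^3 - 90*r^2 - 83*r - 9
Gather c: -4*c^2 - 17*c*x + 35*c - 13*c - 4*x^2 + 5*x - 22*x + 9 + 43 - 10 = -4*c^2 + c*(22 - 17*x) - 4*x^2 - 17*x + 42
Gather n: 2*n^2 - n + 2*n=2*n^2 + n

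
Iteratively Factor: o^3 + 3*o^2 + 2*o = (o)*(o^2 + 3*o + 2) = o*(o + 2)*(o + 1)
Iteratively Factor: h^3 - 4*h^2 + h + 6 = (h - 3)*(h^2 - h - 2) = (h - 3)*(h - 2)*(h + 1)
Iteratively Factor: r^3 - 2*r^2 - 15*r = (r - 5)*(r^2 + 3*r) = r*(r - 5)*(r + 3)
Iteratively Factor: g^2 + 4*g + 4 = (g + 2)*(g + 2)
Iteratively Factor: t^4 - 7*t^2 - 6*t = (t - 3)*(t^3 + 3*t^2 + 2*t) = (t - 3)*(t + 2)*(t^2 + t) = t*(t - 3)*(t + 2)*(t + 1)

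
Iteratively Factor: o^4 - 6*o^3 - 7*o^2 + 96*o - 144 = (o - 3)*(o^3 - 3*o^2 - 16*o + 48) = (o - 4)*(o - 3)*(o^2 + o - 12) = (o - 4)*(o - 3)*(o + 4)*(o - 3)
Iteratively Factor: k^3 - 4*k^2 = (k)*(k^2 - 4*k) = k*(k - 4)*(k)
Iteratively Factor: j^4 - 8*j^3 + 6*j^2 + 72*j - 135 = (j - 5)*(j^3 - 3*j^2 - 9*j + 27) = (j - 5)*(j - 3)*(j^2 - 9) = (j - 5)*(j - 3)^2*(j + 3)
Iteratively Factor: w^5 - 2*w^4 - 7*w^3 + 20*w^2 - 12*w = (w - 2)*(w^4 - 7*w^2 + 6*w) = (w - 2)^2*(w^3 + 2*w^2 - 3*w) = (w - 2)^2*(w + 3)*(w^2 - w) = w*(w - 2)^2*(w + 3)*(w - 1)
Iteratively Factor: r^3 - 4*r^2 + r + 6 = (r + 1)*(r^2 - 5*r + 6) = (r - 2)*(r + 1)*(r - 3)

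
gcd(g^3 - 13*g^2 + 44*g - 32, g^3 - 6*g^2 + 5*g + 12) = g - 4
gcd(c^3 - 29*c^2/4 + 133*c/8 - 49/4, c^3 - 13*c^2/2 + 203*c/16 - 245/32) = c^2 - 21*c/4 + 49/8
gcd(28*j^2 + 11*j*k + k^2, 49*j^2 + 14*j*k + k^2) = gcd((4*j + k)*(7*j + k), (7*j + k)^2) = 7*j + k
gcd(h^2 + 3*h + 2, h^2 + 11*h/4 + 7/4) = h + 1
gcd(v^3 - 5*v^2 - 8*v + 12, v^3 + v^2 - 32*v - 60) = v^2 - 4*v - 12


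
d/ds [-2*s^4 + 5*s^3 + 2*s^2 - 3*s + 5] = -8*s^3 + 15*s^2 + 4*s - 3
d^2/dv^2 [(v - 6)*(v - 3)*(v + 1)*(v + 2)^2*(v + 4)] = 30*v^4 - 420*v^2 - 324*v + 392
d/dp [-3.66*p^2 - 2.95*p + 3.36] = -7.32*p - 2.95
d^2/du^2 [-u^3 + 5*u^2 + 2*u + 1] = 10 - 6*u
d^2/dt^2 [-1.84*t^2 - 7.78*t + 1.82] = -3.68000000000000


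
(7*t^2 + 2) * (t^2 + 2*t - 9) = 7*t^4 + 14*t^3 - 61*t^2 + 4*t - 18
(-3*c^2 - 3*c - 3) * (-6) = 18*c^2 + 18*c + 18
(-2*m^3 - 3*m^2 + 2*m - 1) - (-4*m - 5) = -2*m^3 - 3*m^2 + 6*m + 4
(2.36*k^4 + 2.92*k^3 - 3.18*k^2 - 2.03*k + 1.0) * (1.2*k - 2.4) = 2.832*k^5 - 2.16*k^4 - 10.824*k^3 + 5.196*k^2 + 6.072*k - 2.4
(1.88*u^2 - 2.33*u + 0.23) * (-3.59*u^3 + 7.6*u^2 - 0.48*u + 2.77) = -6.7492*u^5 + 22.6527*u^4 - 19.4361*u^3 + 8.074*u^2 - 6.5645*u + 0.6371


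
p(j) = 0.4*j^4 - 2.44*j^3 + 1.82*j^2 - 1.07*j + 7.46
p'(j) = 1.6*j^3 - 7.32*j^2 + 3.64*j - 1.07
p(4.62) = -17.01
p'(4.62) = 17.28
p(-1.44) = 21.78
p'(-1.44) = -26.27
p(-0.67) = 9.81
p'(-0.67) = -7.28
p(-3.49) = 196.42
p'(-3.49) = -170.95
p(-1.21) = 16.60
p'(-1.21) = -19.03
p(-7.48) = 2390.63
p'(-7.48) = -1107.47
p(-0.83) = 11.19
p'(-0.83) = -10.05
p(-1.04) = 13.75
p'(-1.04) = -14.57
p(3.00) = -12.85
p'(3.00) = -12.83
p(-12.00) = 12793.10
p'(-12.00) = -3863.63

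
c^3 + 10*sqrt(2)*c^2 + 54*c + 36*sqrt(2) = (c + sqrt(2))*(c + 3*sqrt(2))*(c + 6*sqrt(2))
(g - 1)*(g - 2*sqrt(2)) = g^2 - 2*sqrt(2)*g - g + 2*sqrt(2)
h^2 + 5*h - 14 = (h - 2)*(h + 7)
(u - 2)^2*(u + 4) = u^3 - 12*u + 16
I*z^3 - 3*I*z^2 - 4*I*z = z*(z - 4)*(I*z + I)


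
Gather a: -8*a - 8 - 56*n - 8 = -8*a - 56*n - 16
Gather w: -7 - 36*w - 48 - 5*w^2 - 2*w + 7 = -5*w^2 - 38*w - 48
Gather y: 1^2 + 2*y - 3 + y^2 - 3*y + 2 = y^2 - y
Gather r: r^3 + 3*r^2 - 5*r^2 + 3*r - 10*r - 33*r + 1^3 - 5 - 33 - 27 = r^3 - 2*r^2 - 40*r - 64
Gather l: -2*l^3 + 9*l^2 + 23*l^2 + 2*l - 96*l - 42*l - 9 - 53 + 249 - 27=-2*l^3 + 32*l^2 - 136*l + 160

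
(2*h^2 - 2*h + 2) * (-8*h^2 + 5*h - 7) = -16*h^4 + 26*h^3 - 40*h^2 + 24*h - 14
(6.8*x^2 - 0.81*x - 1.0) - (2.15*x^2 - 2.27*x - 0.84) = 4.65*x^2 + 1.46*x - 0.16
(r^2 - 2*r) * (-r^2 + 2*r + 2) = -r^4 + 4*r^3 - 2*r^2 - 4*r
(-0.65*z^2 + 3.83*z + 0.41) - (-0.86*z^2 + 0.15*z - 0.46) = 0.21*z^2 + 3.68*z + 0.87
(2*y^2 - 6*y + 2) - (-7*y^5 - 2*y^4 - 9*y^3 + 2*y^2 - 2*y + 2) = 7*y^5 + 2*y^4 + 9*y^3 - 4*y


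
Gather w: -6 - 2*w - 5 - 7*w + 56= 45 - 9*w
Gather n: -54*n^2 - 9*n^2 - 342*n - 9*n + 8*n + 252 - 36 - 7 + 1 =-63*n^2 - 343*n + 210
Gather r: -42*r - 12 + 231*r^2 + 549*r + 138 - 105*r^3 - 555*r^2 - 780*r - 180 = -105*r^3 - 324*r^2 - 273*r - 54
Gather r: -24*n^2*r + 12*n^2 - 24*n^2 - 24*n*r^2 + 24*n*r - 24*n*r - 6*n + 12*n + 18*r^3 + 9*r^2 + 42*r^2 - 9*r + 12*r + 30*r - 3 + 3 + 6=-12*n^2 + 6*n + 18*r^3 + r^2*(51 - 24*n) + r*(33 - 24*n^2) + 6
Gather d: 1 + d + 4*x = d + 4*x + 1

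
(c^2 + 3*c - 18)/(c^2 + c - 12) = (c + 6)/(c + 4)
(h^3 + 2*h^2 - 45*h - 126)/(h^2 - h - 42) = h + 3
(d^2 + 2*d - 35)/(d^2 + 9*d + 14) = (d - 5)/(d + 2)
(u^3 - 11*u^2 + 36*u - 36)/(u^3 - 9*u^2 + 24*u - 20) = (u^2 - 9*u + 18)/(u^2 - 7*u + 10)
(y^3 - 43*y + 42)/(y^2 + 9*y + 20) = (y^3 - 43*y + 42)/(y^2 + 9*y + 20)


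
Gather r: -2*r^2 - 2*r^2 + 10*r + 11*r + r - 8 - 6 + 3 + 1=-4*r^2 + 22*r - 10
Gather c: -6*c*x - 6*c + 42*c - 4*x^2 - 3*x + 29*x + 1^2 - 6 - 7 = c*(36 - 6*x) - 4*x^2 + 26*x - 12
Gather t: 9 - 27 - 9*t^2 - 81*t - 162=-9*t^2 - 81*t - 180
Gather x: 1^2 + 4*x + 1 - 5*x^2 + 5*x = -5*x^2 + 9*x + 2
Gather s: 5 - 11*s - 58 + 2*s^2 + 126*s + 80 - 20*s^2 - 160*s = -18*s^2 - 45*s + 27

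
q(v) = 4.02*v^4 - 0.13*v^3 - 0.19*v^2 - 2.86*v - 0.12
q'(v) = 16.08*v^3 - 0.39*v^2 - 0.38*v - 2.86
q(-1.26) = 13.57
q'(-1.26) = -35.17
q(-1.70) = 38.41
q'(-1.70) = -82.34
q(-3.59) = 681.45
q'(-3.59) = -750.52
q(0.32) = -1.02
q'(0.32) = -2.49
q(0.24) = -0.81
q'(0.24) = -2.75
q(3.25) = 432.61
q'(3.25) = 543.78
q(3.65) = 694.09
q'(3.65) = 772.48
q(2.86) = 256.07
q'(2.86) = 369.03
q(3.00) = 311.70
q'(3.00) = 426.65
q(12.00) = 83072.28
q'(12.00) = 27722.66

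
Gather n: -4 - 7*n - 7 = -7*n - 11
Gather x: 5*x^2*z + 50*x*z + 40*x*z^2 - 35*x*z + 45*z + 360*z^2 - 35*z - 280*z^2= 5*x^2*z + x*(40*z^2 + 15*z) + 80*z^2 + 10*z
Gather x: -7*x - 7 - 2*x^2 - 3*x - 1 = -2*x^2 - 10*x - 8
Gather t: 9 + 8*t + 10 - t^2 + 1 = -t^2 + 8*t + 20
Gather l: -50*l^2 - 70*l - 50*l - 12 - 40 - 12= -50*l^2 - 120*l - 64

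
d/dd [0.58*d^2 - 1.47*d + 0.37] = 1.16*d - 1.47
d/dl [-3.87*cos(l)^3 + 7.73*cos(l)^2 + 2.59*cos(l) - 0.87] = (11.61*cos(l)^2 - 15.46*cos(l) - 2.59)*sin(l)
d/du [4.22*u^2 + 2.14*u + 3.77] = 8.44*u + 2.14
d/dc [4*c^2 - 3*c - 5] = 8*c - 3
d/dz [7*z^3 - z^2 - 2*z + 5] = 21*z^2 - 2*z - 2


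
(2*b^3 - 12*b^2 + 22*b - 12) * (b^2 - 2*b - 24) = 2*b^5 - 16*b^4 - 2*b^3 + 232*b^2 - 504*b + 288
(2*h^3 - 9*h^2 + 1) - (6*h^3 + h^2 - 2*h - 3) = -4*h^3 - 10*h^2 + 2*h + 4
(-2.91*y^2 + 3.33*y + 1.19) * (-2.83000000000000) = 8.2353*y^2 - 9.4239*y - 3.3677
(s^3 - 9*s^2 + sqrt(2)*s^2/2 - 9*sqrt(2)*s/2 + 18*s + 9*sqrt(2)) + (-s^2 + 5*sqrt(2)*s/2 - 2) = s^3 - 10*s^2 + sqrt(2)*s^2/2 - 2*sqrt(2)*s + 18*s - 2 + 9*sqrt(2)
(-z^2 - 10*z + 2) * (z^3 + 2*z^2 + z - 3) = -z^5 - 12*z^4 - 19*z^3 - 3*z^2 + 32*z - 6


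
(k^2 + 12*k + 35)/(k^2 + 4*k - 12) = (k^2 + 12*k + 35)/(k^2 + 4*k - 12)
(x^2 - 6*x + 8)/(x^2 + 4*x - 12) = (x - 4)/(x + 6)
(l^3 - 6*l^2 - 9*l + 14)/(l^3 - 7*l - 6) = (l^2 - 8*l + 7)/(l^2 - 2*l - 3)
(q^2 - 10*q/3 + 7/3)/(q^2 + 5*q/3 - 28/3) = (q - 1)/(q + 4)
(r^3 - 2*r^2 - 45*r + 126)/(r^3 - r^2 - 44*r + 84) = (r - 3)/(r - 2)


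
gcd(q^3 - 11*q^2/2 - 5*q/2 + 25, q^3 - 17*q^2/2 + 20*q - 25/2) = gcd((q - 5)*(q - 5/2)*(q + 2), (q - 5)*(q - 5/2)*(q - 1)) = q^2 - 15*q/2 + 25/2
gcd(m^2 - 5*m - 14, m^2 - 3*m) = 1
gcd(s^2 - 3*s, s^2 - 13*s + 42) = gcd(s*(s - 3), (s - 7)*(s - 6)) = 1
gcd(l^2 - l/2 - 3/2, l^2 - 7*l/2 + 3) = l - 3/2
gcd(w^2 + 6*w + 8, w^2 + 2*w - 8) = w + 4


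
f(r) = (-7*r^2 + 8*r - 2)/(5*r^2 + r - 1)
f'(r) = (8 - 14*r)/(5*r^2 + r - 1) + (-10*r - 1)*(-7*r^2 + 8*r - 2)/(5*r^2 + r - 1)^2 = (-47*r^2 + 34*r - 6)/(25*r^4 + 10*r^3 - 9*r^2 - 2*r + 1)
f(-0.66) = -19.94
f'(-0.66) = -182.29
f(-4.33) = -1.90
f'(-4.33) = -0.13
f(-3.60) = -2.02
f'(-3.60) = -0.20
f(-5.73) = -1.76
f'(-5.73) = -0.07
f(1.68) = -0.56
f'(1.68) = -0.37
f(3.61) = -0.95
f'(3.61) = -0.11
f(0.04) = 1.78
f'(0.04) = -5.20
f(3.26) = -0.91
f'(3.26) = -0.13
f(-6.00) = -1.75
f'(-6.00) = -0.06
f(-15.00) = -1.53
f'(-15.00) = -0.00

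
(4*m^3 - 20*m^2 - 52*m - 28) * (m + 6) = 4*m^4 + 4*m^3 - 172*m^2 - 340*m - 168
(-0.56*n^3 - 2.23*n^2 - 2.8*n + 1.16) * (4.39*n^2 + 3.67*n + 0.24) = -2.4584*n^5 - 11.8449*n^4 - 20.6105*n^3 - 5.7188*n^2 + 3.5852*n + 0.2784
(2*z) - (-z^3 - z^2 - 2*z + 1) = z^3 + z^2 + 4*z - 1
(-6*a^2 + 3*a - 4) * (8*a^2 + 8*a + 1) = -48*a^4 - 24*a^3 - 14*a^2 - 29*a - 4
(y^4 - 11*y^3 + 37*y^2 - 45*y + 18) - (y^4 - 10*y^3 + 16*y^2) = -y^3 + 21*y^2 - 45*y + 18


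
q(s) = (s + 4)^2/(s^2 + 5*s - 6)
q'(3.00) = -0.89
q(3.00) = 2.72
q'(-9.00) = 0.03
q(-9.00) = 0.83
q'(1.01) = -35714.27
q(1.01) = 358.06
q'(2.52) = -1.54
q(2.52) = 3.28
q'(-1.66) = -0.47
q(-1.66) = -0.47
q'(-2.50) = -0.24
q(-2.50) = -0.18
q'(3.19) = -0.74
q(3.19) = 2.57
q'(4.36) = -0.31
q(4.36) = 2.01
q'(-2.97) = -0.16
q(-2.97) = -0.09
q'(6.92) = -0.10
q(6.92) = 1.56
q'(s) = (-2*s - 5)*(s + 4)^2/(s^2 + 5*s - 6)^2 + (2*s + 8)/(s^2 + 5*s - 6)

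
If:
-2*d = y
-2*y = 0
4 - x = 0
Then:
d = 0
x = 4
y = 0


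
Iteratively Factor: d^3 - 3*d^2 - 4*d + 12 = (d + 2)*(d^2 - 5*d + 6) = (d - 3)*(d + 2)*(d - 2)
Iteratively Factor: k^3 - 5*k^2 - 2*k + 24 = (k - 4)*(k^2 - k - 6) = (k - 4)*(k - 3)*(k + 2)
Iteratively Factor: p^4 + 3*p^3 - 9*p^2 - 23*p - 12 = (p - 3)*(p^3 + 6*p^2 + 9*p + 4) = (p - 3)*(p + 1)*(p^2 + 5*p + 4) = (p - 3)*(p + 1)*(p + 4)*(p + 1)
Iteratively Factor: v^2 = (v)*(v)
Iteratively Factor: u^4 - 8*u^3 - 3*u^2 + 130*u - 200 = (u - 5)*(u^3 - 3*u^2 - 18*u + 40) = (u - 5)*(u + 4)*(u^2 - 7*u + 10) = (u - 5)^2*(u + 4)*(u - 2)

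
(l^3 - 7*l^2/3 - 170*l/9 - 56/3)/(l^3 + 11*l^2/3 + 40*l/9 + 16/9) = (3*l^2 - 11*l - 42)/(3*l^2 + 7*l + 4)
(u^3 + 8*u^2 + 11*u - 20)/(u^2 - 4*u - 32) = (u^2 + 4*u - 5)/(u - 8)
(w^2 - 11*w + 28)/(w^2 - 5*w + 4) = (w - 7)/(w - 1)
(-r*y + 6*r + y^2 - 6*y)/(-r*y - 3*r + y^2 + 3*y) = (y - 6)/(y + 3)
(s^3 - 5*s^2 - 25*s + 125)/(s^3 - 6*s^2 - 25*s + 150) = (s - 5)/(s - 6)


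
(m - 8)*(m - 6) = m^2 - 14*m + 48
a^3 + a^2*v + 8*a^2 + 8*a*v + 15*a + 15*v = (a + 3)*(a + 5)*(a + v)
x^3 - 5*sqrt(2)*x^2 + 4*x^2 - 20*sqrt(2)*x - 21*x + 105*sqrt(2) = (x - 3)*(x + 7)*(x - 5*sqrt(2))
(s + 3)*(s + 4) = s^2 + 7*s + 12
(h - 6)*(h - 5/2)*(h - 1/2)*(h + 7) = h^4 - 2*h^3 - 175*h^2/4 + 509*h/4 - 105/2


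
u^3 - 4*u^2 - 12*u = u*(u - 6)*(u + 2)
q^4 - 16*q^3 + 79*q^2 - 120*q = q*(q - 8)*(q - 5)*(q - 3)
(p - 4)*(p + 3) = p^2 - p - 12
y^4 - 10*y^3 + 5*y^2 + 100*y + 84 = (y - 7)*(y - 6)*(y + 1)*(y + 2)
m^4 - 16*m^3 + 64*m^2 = m^2*(m - 8)^2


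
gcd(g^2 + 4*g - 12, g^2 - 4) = g - 2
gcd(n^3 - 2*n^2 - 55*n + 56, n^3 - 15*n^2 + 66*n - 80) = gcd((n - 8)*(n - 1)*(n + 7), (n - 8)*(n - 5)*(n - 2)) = n - 8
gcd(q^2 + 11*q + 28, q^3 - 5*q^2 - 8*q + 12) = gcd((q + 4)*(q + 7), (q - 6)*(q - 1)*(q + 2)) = 1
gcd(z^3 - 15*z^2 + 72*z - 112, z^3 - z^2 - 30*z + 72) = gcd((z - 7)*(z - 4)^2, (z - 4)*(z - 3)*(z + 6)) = z - 4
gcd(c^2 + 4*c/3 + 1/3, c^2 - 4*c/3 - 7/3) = c + 1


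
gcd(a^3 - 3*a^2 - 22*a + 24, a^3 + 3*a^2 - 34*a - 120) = a^2 - 2*a - 24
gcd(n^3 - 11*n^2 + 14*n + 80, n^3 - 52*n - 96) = n^2 - 6*n - 16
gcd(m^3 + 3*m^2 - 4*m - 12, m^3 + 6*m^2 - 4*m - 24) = m^2 - 4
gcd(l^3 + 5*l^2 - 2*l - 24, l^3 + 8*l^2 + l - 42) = l^2 + l - 6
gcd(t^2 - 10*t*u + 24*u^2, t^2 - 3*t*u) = 1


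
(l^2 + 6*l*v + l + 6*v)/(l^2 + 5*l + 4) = (l + 6*v)/(l + 4)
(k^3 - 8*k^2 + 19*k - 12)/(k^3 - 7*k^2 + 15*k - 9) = (k - 4)/(k - 3)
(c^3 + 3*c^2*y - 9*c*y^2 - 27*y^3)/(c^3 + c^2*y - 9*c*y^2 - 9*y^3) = (c + 3*y)/(c + y)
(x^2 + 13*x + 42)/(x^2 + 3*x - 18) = (x + 7)/(x - 3)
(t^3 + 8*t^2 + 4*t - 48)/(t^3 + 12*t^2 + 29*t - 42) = (t^2 + 2*t - 8)/(t^2 + 6*t - 7)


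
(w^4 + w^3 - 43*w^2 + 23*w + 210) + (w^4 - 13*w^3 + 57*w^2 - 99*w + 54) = 2*w^4 - 12*w^3 + 14*w^2 - 76*w + 264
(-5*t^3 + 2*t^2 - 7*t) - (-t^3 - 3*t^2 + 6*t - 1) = -4*t^3 + 5*t^2 - 13*t + 1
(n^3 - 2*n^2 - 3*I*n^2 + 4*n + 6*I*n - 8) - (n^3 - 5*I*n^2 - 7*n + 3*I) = -2*n^2 + 2*I*n^2 + 11*n + 6*I*n - 8 - 3*I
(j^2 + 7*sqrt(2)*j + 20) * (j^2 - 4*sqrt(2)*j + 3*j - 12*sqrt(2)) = j^4 + 3*j^3 + 3*sqrt(2)*j^3 - 36*j^2 + 9*sqrt(2)*j^2 - 80*sqrt(2)*j - 108*j - 240*sqrt(2)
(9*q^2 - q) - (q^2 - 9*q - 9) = 8*q^2 + 8*q + 9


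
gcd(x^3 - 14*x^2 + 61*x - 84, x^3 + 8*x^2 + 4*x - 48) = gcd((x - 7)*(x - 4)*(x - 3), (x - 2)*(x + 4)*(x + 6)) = 1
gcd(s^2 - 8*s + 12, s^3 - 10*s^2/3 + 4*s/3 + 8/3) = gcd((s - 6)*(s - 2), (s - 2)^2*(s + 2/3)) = s - 2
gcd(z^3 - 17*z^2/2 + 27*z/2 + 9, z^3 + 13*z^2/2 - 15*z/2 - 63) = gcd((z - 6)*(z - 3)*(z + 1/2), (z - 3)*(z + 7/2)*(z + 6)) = z - 3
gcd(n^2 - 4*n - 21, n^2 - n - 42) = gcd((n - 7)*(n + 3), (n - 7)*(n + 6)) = n - 7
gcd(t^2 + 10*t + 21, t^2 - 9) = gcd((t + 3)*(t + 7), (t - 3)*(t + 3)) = t + 3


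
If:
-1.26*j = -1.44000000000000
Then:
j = 1.14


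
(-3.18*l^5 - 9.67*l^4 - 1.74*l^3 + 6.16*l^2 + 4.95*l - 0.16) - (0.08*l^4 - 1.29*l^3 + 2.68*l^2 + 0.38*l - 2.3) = -3.18*l^5 - 9.75*l^4 - 0.45*l^3 + 3.48*l^2 + 4.57*l + 2.14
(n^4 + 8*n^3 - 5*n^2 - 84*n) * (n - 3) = n^5 + 5*n^4 - 29*n^3 - 69*n^2 + 252*n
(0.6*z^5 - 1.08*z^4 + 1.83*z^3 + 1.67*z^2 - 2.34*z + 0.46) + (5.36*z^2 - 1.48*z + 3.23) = 0.6*z^5 - 1.08*z^4 + 1.83*z^3 + 7.03*z^2 - 3.82*z + 3.69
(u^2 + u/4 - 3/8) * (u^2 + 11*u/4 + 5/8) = u^4 + 3*u^3 + 15*u^2/16 - 7*u/8 - 15/64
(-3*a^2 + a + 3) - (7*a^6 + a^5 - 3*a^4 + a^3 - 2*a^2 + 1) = -7*a^6 - a^5 + 3*a^4 - a^3 - a^2 + a + 2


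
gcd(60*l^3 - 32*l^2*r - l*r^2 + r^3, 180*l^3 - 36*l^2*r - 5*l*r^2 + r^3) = -30*l^2 + l*r + r^2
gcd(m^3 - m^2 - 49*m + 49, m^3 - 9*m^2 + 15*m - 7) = m^2 - 8*m + 7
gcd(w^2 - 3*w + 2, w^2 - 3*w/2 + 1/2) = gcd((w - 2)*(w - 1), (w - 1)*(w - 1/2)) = w - 1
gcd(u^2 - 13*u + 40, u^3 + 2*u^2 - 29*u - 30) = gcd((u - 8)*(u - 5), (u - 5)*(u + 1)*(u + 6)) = u - 5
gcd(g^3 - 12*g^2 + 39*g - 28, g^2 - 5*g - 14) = g - 7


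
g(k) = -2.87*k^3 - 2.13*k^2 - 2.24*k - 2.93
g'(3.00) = -92.51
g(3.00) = -106.31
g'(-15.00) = -1875.59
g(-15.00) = 9237.67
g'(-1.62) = -17.93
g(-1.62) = 7.31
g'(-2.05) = -29.69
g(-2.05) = 17.44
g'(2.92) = -88.09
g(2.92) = -99.09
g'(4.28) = -178.19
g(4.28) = -276.55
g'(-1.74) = -20.90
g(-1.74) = 9.64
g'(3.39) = -115.63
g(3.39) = -146.81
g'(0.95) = -14.06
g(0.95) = -9.44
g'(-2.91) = -62.75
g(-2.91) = 56.27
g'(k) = -8.61*k^2 - 4.26*k - 2.24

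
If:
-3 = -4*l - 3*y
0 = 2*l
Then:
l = 0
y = 1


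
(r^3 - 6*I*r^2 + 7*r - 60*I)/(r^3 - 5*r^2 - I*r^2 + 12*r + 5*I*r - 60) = (r - 5*I)/(r - 5)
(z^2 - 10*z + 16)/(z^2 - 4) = (z - 8)/(z + 2)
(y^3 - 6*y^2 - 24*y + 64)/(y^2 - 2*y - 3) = (-y^3 + 6*y^2 + 24*y - 64)/(-y^2 + 2*y + 3)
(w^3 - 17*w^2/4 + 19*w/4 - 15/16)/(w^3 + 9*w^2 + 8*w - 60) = (16*w^3 - 68*w^2 + 76*w - 15)/(16*(w^3 + 9*w^2 + 8*w - 60))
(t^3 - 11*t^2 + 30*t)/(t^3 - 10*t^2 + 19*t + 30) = t/(t + 1)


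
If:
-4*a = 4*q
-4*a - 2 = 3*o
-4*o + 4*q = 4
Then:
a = 1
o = -2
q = -1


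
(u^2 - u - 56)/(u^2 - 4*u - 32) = (u + 7)/(u + 4)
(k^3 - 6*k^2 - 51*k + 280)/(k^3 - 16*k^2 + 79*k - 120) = (k + 7)/(k - 3)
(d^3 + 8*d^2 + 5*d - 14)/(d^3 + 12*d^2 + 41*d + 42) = (d - 1)/(d + 3)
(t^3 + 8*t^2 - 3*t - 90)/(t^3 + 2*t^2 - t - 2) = (t^3 + 8*t^2 - 3*t - 90)/(t^3 + 2*t^2 - t - 2)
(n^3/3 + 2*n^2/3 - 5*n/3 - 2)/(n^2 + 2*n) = (n^3 + 2*n^2 - 5*n - 6)/(3*n*(n + 2))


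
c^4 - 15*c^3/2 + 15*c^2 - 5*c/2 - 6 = (c - 4)*(c - 3)*(c - 1)*(c + 1/2)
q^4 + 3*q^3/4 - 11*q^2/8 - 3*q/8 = q*(q - 1)*(q + 1/4)*(q + 3/2)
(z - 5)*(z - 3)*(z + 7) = z^3 - z^2 - 41*z + 105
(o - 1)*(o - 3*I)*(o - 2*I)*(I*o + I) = I*o^4 + 5*o^3 - 7*I*o^2 - 5*o + 6*I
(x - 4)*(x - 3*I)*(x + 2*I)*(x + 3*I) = x^4 - 4*x^3 + 2*I*x^3 + 9*x^2 - 8*I*x^2 - 36*x + 18*I*x - 72*I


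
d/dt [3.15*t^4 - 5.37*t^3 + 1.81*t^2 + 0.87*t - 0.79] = 12.6*t^3 - 16.11*t^2 + 3.62*t + 0.87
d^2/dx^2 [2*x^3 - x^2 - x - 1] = 12*x - 2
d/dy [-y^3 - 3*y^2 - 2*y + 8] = -3*y^2 - 6*y - 2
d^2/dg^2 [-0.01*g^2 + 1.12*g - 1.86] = -0.0200000000000000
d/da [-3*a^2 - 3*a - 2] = -6*a - 3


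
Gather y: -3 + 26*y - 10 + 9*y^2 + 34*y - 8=9*y^2 + 60*y - 21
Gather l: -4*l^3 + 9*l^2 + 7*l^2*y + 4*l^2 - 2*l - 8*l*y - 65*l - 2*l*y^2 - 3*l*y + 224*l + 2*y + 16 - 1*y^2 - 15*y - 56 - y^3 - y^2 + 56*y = -4*l^3 + l^2*(7*y + 13) + l*(-2*y^2 - 11*y + 157) - y^3 - 2*y^2 + 43*y - 40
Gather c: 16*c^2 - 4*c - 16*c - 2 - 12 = 16*c^2 - 20*c - 14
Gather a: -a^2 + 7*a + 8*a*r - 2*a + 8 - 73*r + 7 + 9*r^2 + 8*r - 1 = -a^2 + a*(8*r + 5) + 9*r^2 - 65*r + 14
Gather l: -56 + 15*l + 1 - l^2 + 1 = -l^2 + 15*l - 54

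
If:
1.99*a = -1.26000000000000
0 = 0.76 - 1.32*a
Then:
No Solution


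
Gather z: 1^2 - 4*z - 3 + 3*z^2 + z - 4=3*z^2 - 3*z - 6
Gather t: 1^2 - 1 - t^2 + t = -t^2 + t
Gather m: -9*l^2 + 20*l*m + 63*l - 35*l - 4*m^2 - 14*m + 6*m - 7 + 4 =-9*l^2 + 28*l - 4*m^2 + m*(20*l - 8) - 3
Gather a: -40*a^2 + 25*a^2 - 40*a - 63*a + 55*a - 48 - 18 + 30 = -15*a^2 - 48*a - 36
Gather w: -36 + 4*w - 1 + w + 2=5*w - 35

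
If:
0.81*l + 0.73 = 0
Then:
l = -0.90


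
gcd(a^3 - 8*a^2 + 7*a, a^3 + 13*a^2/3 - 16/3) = a - 1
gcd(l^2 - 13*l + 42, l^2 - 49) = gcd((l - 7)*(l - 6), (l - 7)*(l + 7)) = l - 7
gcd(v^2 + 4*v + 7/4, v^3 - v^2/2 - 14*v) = v + 7/2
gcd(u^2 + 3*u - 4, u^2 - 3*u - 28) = u + 4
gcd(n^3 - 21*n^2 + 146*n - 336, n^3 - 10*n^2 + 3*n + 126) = n^2 - 13*n + 42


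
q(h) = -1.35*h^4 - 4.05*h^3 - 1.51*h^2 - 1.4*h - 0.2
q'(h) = -5.4*h^3 - 12.15*h^2 - 3.02*h - 1.4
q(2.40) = -113.03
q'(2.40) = -153.28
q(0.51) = -1.94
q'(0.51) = -6.82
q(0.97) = -7.87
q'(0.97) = -20.69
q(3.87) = -565.79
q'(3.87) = -508.04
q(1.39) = -20.98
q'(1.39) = -43.58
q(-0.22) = 0.07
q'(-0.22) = -1.27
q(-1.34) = 4.36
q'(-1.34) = -6.18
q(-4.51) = -211.60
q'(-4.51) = 260.45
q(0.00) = -0.20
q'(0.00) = -1.40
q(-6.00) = -920.96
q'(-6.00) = 745.72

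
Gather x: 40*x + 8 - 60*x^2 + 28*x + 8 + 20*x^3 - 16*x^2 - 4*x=20*x^3 - 76*x^2 + 64*x + 16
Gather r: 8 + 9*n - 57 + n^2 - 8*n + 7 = n^2 + n - 42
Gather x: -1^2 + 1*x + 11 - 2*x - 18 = -x - 8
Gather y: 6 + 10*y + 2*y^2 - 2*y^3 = -2*y^3 + 2*y^2 + 10*y + 6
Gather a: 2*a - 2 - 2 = 2*a - 4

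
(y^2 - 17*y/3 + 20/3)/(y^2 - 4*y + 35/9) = 3*(y - 4)/(3*y - 7)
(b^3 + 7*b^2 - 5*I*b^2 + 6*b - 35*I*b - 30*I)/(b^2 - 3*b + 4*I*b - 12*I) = (b^3 + b^2*(7 - 5*I) + b*(6 - 35*I) - 30*I)/(b^2 + b*(-3 + 4*I) - 12*I)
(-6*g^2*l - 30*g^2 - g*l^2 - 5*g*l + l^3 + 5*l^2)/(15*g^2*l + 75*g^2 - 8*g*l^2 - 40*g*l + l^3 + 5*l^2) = (-2*g - l)/(5*g - l)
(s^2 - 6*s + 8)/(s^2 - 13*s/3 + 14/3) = 3*(s - 4)/(3*s - 7)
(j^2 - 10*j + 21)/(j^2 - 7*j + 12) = (j - 7)/(j - 4)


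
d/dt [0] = 0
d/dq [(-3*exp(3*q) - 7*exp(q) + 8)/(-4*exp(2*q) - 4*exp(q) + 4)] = (-(2*exp(q) + 1)*(3*exp(3*q) + 7*exp(q) - 8) + (9*exp(2*q) + 7)*(exp(2*q) + exp(q) - 1))*exp(q)/(4*(exp(2*q) + exp(q) - 1)^2)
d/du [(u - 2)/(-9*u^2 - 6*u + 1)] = (9*u^2 - 36*u - 11)/(81*u^4 + 108*u^3 + 18*u^2 - 12*u + 1)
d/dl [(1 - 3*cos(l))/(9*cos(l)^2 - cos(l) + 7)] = (27*sin(l)^2 + 18*cos(l) - 7)*sin(l)/(9*sin(l)^2 + cos(l) - 16)^2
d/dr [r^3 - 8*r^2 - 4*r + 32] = 3*r^2 - 16*r - 4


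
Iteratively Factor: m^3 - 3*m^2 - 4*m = (m - 4)*(m^2 + m) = (m - 4)*(m + 1)*(m)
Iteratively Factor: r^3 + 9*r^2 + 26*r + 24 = (r + 2)*(r^2 + 7*r + 12) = (r + 2)*(r + 4)*(r + 3)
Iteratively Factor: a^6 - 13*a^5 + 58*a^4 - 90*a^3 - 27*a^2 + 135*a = (a - 5)*(a^5 - 8*a^4 + 18*a^3 - 27*a) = (a - 5)*(a - 3)*(a^4 - 5*a^3 + 3*a^2 + 9*a) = (a - 5)*(a - 3)^2*(a^3 - 2*a^2 - 3*a) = a*(a - 5)*(a - 3)^2*(a^2 - 2*a - 3) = a*(a - 5)*(a - 3)^2*(a + 1)*(a - 3)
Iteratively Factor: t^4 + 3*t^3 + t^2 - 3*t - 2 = (t + 1)*(t^3 + 2*t^2 - t - 2) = (t + 1)^2*(t^2 + t - 2) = (t + 1)^2*(t + 2)*(t - 1)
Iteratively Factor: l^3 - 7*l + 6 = (l + 3)*(l^2 - 3*l + 2) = (l - 2)*(l + 3)*(l - 1)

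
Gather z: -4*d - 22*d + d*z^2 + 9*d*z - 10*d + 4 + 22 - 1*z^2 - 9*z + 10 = -36*d + z^2*(d - 1) + z*(9*d - 9) + 36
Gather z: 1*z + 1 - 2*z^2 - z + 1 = 2 - 2*z^2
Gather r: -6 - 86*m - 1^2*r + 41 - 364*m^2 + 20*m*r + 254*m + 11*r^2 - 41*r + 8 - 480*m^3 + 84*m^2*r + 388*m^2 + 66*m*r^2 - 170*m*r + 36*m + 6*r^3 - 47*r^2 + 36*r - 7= -480*m^3 + 24*m^2 + 204*m + 6*r^3 + r^2*(66*m - 36) + r*(84*m^2 - 150*m - 6) + 36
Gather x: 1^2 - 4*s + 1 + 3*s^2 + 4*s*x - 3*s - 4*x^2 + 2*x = 3*s^2 - 7*s - 4*x^2 + x*(4*s + 2) + 2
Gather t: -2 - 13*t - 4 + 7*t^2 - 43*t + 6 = 7*t^2 - 56*t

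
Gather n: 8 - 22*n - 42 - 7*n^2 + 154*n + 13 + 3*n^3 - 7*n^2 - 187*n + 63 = 3*n^3 - 14*n^2 - 55*n + 42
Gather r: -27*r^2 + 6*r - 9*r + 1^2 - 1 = -27*r^2 - 3*r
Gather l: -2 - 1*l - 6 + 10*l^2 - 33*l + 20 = 10*l^2 - 34*l + 12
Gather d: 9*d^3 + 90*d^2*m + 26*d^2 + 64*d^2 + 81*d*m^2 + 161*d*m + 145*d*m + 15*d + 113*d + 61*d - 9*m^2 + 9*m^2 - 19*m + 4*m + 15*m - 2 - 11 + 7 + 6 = 9*d^3 + d^2*(90*m + 90) + d*(81*m^2 + 306*m + 189)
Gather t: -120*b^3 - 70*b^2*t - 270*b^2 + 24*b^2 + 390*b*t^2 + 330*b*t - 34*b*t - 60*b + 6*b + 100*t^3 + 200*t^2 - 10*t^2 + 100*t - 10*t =-120*b^3 - 246*b^2 - 54*b + 100*t^3 + t^2*(390*b + 190) + t*(-70*b^2 + 296*b + 90)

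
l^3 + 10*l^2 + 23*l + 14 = (l + 1)*(l + 2)*(l + 7)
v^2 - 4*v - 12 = (v - 6)*(v + 2)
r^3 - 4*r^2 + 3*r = r*(r - 3)*(r - 1)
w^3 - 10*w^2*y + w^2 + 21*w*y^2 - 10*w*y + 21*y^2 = (w + 1)*(w - 7*y)*(w - 3*y)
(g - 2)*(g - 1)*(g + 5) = g^3 + 2*g^2 - 13*g + 10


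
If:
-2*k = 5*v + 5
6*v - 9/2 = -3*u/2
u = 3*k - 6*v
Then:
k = 5/19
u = 141/19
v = -21/19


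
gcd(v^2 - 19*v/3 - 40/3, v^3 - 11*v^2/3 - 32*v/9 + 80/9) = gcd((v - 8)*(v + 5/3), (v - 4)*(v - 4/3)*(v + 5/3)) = v + 5/3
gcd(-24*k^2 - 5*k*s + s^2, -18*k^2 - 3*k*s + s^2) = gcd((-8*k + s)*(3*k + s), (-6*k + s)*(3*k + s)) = 3*k + s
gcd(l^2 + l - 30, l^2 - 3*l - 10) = l - 5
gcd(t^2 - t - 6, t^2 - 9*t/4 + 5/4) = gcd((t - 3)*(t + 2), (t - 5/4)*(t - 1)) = 1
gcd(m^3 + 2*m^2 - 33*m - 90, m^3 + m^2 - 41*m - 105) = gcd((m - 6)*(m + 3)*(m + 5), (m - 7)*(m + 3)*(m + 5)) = m^2 + 8*m + 15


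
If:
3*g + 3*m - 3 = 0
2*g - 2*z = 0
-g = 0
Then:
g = 0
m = 1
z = 0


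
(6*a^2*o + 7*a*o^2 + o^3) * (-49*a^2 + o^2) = -294*a^4*o - 343*a^3*o^2 - 43*a^2*o^3 + 7*a*o^4 + o^5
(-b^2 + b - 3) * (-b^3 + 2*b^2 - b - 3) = b^5 - 3*b^4 + 6*b^3 - 4*b^2 + 9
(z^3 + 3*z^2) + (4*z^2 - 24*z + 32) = z^3 + 7*z^2 - 24*z + 32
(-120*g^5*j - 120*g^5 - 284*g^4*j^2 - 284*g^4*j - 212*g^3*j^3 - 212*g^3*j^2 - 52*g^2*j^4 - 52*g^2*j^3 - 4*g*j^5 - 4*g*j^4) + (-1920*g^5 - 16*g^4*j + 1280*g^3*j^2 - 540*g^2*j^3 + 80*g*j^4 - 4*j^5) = -120*g^5*j - 2040*g^5 - 284*g^4*j^2 - 300*g^4*j - 212*g^3*j^3 + 1068*g^3*j^2 - 52*g^2*j^4 - 592*g^2*j^3 - 4*g*j^5 + 76*g*j^4 - 4*j^5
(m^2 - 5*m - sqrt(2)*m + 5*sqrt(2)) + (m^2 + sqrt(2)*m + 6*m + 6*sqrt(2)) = 2*m^2 + m + 11*sqrt(2)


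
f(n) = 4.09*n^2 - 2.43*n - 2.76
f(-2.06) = 19.60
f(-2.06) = 19.60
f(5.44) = 105.06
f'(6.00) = 46.65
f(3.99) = 52.66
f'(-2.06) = -19.28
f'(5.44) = 42.07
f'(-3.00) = -26.97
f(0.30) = -3.12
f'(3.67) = 27.59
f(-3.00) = 41.34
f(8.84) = 295.37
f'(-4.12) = -36.13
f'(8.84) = 69.88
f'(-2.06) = -19.28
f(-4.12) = 76.68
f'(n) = 8.18*n - 2.43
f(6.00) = 129.90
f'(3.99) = 30.21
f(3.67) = 43.41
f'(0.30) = 0.02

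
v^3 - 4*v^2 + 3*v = v*(v - 3)*(v - 1)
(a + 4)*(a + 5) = a^2 + 9*a + 20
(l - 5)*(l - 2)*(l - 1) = l^3 - 8*l^2 + 17*l - 10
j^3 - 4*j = j*(j - 2)*(j + 2)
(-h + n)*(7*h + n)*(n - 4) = -7*h^2*n + 28*h^2 + 6*h*n^2 - 24*h*n + n^3 - 4*n^2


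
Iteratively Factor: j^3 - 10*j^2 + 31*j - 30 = (j - 2)*(j^2 - 8*j + 15) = (j - 5)*(j - 2)*(j - 3)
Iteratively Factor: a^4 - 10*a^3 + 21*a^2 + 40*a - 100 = (a - 5)*(a^3 - 5*a^2 - 4*a + 20) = (a - 5)^2*(a^2 - 4) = (a - 5)^2*(a - 2)*(a + 2)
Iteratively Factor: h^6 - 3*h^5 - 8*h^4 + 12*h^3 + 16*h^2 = (h + 1)*(h^5 - 4*h^4 - 4*h^3 + 16*h^2) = (h - 4)*(h + 1)*(h^4 - 4*h^2) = (h - 4)*(h - 2)*(h + 1)*(h^3 + 2*h^2) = h*(h - 4)*(h - 2)*(h + 1)*(h^2 + 2*h) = h*(h - 4)*(h - 2)*(h + 1)*(h + 2)*(h)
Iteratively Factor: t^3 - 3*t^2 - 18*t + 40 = (t - 2)*(t^2 - t - 20) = (t - 2)*(t + 4)*(t - 5)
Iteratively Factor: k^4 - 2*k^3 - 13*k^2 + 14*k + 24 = (k + 3)*(k^3 - 5*k^2 + 2*k + 8) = (k - 4)*(k + 3)*(k^2 - k - 2) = (k - 4)*(k + 1)*(k + 3)*(k - 2)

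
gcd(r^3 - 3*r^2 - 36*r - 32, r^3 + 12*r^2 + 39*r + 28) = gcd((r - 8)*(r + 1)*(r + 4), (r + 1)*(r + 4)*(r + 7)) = r^2 + 5*r + 4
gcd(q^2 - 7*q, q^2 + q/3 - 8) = 1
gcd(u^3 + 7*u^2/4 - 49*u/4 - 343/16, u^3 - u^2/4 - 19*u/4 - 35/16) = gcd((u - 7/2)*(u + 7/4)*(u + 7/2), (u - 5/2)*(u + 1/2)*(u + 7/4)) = u + 7/4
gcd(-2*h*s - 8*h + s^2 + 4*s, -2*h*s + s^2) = -2*h + s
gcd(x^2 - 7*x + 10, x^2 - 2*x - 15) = x - 5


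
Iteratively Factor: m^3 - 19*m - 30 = (m + 2)*(m^2 - 2*m - 15) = (m - 5)*(m + 2)*(m + 3)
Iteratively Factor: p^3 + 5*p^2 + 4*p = (p + 1)*(p^2 + 4*p) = p*(p + 1)*(p + 4)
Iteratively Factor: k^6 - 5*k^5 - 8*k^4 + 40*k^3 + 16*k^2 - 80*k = (k - 2)*(k^5 - 3*k^4 - 14*k^3 + 12*k^2 + 40*k) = (k - 2)*(k + 2)*(k^4 - 5*k^3 - 4*k^2 + 20*k) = (k - 5)*(k - 2)*(k + 2)*(k^3 - 4*k) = (k - 5)*(k - 2)*(k + 2)^2*(k^2 - 2*k) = k*(k - 5)*(k - 2)*(k + 2)^2*(k - 2)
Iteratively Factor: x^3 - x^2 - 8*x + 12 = (x - 2)*(x^2 + x - 6) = (x - 2)*(x + 3)*(x - 2)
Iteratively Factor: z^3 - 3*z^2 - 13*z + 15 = (z + 3)*(z^2 - 6*z + 5) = (z - 5)*(z + 3)*(z - 1)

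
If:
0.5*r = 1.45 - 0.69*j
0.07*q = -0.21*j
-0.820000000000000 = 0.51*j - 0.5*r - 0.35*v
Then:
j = 0.291666666666667*v + 0.525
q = -0.875*v - 1.575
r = 2.1755 - 0.4025*v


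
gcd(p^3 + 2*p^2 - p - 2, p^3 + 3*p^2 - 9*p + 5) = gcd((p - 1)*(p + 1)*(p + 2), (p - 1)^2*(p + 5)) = p - 1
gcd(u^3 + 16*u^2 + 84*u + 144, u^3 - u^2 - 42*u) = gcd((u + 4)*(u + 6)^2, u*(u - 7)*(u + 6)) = u + 6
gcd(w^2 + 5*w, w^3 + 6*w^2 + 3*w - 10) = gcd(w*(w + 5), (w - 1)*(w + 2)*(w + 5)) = w + 5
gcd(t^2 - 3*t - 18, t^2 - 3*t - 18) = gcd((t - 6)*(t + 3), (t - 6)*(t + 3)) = t^2 - 3*t - 18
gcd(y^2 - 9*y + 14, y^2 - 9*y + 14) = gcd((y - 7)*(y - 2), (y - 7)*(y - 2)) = y^2 - 9*y + 14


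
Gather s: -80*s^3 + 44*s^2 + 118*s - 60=-80*s^3 + 44*s^2 + 118*s - 60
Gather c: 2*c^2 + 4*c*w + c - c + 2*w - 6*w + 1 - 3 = 2*c^2 + 4*c*w - 4*w - 2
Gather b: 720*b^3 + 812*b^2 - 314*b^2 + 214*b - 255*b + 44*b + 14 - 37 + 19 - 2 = 720*b^3 + 498*b^2 + 3*b - 6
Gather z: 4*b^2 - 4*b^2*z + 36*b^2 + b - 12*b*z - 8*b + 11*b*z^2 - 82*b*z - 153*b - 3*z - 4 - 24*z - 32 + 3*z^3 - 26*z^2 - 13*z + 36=40*b^2 - 160*b + 3*z^3 + z^2*(11*b - 26) + z*(-4*b^2 - 94*b - 40)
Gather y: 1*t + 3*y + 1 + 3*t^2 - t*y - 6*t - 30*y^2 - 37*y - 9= 3*t^2 - 5*t - 30*y^2 + y*(-t - 34) - 8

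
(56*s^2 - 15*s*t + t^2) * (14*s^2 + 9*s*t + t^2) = 784*s^4 + 294*s^3*t - 65*s^2*t^2 - 6*s*t^3 + t^4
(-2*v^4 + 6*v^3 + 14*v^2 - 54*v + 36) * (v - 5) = -2*v^5 + 16*v^4 - 16*v^3 - 124*v^2 + 306*v - 180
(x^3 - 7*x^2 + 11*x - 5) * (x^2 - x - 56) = x^5 - 8*x^4 - 38*x^3 + 376*x^2 - 611*x + 280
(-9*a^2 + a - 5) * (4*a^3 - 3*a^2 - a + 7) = -36*a^5 + 31*a^4 - 14*a^3 - 49*a^2 + 12*a - 35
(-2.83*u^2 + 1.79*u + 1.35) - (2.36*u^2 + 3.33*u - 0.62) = -5.19*u^2 - 1.54*u + 1.97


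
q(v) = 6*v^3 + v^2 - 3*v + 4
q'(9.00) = 1473.00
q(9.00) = 4432.00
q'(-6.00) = 633.00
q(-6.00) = -1238.00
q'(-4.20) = 306.12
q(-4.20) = -410.29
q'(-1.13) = 17.72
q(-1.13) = 0.01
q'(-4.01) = 278.42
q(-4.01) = -354.78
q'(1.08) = 20.16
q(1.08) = 9.48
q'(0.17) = -2.14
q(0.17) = 3.55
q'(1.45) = 37.74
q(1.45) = 20.04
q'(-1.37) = 28.04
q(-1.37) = -5.44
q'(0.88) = 12.70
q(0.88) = 6.22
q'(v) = 18*v^2 + 2*v - 3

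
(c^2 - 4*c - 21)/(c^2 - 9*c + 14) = (c + 3)/(c - 2)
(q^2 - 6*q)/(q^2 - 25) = q*(q - 6)/(q^2 - 25)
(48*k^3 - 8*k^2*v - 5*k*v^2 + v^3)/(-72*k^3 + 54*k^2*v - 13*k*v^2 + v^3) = (-12*k^2 - k*v + v^2)/(18*k^2 - 9*k*v + v^2)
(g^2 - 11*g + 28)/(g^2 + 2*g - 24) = (g - 7)/(g + 6)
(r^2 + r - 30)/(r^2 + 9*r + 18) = (r - 5)/(r + 3)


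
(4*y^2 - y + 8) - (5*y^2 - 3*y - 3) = -y^2 + 2*y + 11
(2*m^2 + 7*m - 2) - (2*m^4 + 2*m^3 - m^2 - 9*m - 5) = -2*m^4 - 2*m^3 + 3*m^2 + 16*m + 3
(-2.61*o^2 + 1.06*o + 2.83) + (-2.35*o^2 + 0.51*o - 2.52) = -4.96*o^2 + 1.57*o + 0.31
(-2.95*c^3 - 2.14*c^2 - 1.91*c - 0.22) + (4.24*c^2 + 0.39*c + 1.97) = -2.95*c^3 + 2.1*c^2 - 1.52*c + 1.75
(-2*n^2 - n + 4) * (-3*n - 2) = 6*n^3 + 7*n^2 - 10*n - 8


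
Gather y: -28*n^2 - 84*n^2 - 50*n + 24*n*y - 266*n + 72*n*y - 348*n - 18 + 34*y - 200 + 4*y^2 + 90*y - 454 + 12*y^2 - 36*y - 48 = -112*n^2 - 664*n + 16*y^2 + y*(96*n + 88) - 720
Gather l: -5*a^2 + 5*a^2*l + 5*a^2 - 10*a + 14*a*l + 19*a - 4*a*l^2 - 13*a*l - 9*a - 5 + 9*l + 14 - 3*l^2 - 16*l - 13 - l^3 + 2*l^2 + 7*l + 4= -l^3 + l^2*(-4*a - 1) + l*(5*a^2 + a)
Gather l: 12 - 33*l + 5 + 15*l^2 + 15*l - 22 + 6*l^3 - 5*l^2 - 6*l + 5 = 6*l^3 + 10*l^2 - 24*l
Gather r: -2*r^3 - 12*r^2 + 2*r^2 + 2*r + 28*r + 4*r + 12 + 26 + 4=-2*r^3 - 10*r^2 + 34*r + 42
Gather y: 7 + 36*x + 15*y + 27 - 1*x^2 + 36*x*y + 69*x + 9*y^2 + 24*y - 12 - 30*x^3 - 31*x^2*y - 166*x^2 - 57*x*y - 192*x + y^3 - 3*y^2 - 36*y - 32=-30*x^3 - 167*x^2 - 87*x + y^3 + 6*y^2 + y*(-31*x^2 - 21*x + 3) - 10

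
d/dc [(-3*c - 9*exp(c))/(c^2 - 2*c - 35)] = 3*(2*(c - 1)*(c + 3*exp(c)) + (3*exp(c) + 1)*(-c^2 + 2*c + 35))/(-c^2 + 2*c + 35)^2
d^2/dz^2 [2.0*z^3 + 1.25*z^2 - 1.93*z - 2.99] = 12.0*z + 2.5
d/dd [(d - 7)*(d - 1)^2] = 3*(d - 5)*(d - 1)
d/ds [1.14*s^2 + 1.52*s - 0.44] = 2.28*s + 1.52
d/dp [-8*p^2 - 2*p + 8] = -16*p - 2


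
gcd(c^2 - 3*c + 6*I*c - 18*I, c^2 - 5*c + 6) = c - 3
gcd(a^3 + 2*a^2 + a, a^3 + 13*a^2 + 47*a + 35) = a + 1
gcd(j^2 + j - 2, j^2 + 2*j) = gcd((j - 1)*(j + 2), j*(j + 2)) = j + 2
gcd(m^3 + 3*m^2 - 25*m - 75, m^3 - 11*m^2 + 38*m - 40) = m - 5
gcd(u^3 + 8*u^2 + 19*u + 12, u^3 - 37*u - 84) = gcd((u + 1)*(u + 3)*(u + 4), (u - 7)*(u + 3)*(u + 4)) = u^2 + 7*u + 12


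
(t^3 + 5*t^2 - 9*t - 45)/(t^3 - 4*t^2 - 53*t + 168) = (t^2 + 8*t + 15)/(t^2 - t - 56)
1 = 1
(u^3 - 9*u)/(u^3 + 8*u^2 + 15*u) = (u - 3)/(u + 5)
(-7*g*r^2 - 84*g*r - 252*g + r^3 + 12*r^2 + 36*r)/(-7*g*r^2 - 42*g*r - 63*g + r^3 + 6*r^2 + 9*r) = (r^2 + 12*r + 36)/(r^2 + 6*r + 9)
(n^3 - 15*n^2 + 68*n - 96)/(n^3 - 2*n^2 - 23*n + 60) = (n - 8)/(n + 5)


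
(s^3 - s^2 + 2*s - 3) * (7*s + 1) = 7*s^4 - 6*s^3 + 13*s^2 - 19*s - 3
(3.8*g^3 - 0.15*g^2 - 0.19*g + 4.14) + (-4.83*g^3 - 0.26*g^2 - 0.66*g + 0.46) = -1.03*g^3 - 0.41*g^2 - 0.85*g + 4.6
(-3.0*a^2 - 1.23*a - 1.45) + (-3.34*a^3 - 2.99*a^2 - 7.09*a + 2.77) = -3.34*a^3 - 5.99*a^2 - 8.32*a + 1.32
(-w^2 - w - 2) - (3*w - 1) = -w^2 - 4*w - 1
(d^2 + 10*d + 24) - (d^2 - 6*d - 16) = 16*d + 40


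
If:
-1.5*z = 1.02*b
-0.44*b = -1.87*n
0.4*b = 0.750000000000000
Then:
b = 1.88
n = 0.44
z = -1.28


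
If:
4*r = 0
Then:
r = 0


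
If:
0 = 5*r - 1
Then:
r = 1/5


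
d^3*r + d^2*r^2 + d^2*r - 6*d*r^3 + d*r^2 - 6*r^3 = (d - 2*r)*(d + 3*r)*(d*r + r)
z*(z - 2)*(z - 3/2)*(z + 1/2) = z^4 - 3*z^3 + 5*z^2/4 + 3*z/2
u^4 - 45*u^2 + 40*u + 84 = (u - 6)*(u - 2)*(u + 1)*(u + 7)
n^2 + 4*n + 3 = (n + 1)*(n + 3)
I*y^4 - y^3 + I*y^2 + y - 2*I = (y - 1)*(y - I)*(y + 2*I)*(I*y + I)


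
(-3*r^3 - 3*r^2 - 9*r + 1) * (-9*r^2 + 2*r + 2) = 27*r^5 + 21*r^4 + 69*r^3 - 33*r^2 - 16*r + 2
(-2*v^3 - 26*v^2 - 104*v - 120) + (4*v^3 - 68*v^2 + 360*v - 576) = 2*v^3 - 94*v^2 + 256*v - 696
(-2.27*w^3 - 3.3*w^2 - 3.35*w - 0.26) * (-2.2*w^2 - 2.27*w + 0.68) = 4.994*w^5 + 12.4129*w^4 + 13.3174*w^3 + 5.9325*w^2 - 1.6878*w - 0.1768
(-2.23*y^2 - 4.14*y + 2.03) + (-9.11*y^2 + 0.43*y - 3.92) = -11.34*y^2 - 3.71*y - 1.89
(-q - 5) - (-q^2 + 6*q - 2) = q^2 - 7*q - 3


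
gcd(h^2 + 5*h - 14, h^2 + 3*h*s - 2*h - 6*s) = h - 2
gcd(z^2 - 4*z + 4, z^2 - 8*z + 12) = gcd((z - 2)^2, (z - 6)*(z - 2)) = z - 2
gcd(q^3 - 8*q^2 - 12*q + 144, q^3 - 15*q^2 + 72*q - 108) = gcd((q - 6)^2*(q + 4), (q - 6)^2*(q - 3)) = q^2 - 12*q + 36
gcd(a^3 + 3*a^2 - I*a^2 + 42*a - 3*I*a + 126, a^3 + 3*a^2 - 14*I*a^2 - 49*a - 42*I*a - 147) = a^2 + a*(3 - 7*I) - 21*I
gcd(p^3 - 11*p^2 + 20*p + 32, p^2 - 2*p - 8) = p - 4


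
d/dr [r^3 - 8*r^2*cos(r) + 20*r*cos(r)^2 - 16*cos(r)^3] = 8*r^2*sin(r) + 3*r^2 - 20*r*sin(2*r) - 16*r*cos(r) + 48*sin(r)*cos(r)^2 + 20*cos(r)^2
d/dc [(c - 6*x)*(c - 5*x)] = 2*c - 11*x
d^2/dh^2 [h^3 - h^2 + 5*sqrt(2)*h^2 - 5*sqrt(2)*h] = 6*h - 2 + 10*sqrt(2)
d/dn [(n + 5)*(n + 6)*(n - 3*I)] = 3*n^2 + n*(22 - 6*I) + 30 - 33*I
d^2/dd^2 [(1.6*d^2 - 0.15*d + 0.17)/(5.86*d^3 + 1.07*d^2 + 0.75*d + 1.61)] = (109.88672*d^6 - 30.90564*d^5 + 22.217604*d^4 - 195.873066*d^3 + 6.095058*d^2 - 7.254312*d + 8.262502)/(201.230056*d^9 + 110.230116*d^8 + 97.391442*d^7 + 195.301211*d^6 + 73.034907*d^5 + 49.791192*d^4 + 53.743143*d^3 + 11.037516*d^2 + 5.832225*d + 4.173281)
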